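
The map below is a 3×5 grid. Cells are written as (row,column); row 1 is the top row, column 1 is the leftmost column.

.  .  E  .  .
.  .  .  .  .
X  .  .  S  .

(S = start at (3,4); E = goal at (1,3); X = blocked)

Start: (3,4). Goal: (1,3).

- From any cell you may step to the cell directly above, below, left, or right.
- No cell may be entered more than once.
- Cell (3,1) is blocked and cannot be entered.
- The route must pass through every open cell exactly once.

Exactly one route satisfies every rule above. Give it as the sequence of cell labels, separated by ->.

Need to visit all 14 open cells exactly once, starting at (3,4) and ending at (1,3).
Cell (2,1) has only two open neighbours ((1,1) and (2,2)), so the path must pass straight through it: one of those is the cell it's entered from and the other is where it exits.
Route from (3,4): right 1 to (3,5), up 2 to (1,5), left 1 to (1,4), down 1 to (2,4), left 1 to (2,3), down 1 to (3,3), left 1 to (3,2), up 1 to (2,2), left 1 to (2,1), up 1 to (1,1), right 2 to (1,3) — 13 moves in all.
Check: all 14 open cells covered.

(3,4) -> (3,5) -> (2,5) -> (1,5) -> (1,4) -> (2,4) -> (2,3) -> (3,3) -> (3,2) -> (2,2) -> (2,1) -> (1,1) -> (1,2) -> (1,3)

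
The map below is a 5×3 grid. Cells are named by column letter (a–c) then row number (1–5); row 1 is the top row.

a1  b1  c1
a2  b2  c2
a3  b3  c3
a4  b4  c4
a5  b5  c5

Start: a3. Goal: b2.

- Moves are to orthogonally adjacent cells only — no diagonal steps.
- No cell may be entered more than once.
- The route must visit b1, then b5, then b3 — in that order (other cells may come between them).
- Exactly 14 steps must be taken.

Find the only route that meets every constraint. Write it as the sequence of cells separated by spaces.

The waypoints must appear in the order b1, b5, b3, with no cell reused.
Route from a3: up 2 to a1, right 2 to c1, down 4 to c5, left 2 to a5, up 1 to a4, right 1 to b4, up 2 to b2 — 14 moves in all.
Check: order respected (b1 at step 3, b5 at step 9, b3 at step 13); 14 moves as required.

a3 a2 a1 b1 c1 c2 c3 c4 c5 b5 a5 a4 b4 b3 b2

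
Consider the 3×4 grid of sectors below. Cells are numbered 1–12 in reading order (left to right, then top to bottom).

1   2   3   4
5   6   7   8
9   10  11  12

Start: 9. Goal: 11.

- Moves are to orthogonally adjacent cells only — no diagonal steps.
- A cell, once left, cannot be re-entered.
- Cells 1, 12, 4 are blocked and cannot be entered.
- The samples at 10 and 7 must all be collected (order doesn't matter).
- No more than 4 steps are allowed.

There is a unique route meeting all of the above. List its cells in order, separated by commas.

9, 10, 6, 7, 11

The budget equals the shortest possible length, so every move has to be on a shortest route through the required cells.
Route from 9: right 1 to 10, up 1 to 6, right 1 to 7, down 1 to 11 — 4 moves in all.
Check: all required cells visited; 4 ≤ 4 moves.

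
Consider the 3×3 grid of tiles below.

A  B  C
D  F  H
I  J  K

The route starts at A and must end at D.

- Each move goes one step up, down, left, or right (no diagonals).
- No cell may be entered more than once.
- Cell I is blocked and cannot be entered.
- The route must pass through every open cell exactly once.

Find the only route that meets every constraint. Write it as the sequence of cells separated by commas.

Need to visit all 8 open cells exactly once, starting at A and ending at D.
Route from A: 2× right (reaching C), 2× down (reaching K), left to J, up to F, left to D — 7 moves in all.
Check: all 8 open cells covered.

A, B, C, H, K, J, F, D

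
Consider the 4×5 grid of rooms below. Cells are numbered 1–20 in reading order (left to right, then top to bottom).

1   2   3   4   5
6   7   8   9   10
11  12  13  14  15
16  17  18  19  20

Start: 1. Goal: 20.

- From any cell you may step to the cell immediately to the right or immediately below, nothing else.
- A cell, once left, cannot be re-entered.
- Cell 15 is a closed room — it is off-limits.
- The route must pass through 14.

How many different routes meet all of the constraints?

A right/down-only route from 1 to 20 makes exactly 3 down-moves and 4 right-moves in some order.
With no other constraints that would be C(7,3) = 35 routes.
Split at 14 and multiply the segment counts (each segment already excludes blocked cells): 1→14: 10; 14→20: 1; product = 10.
That gives 10 routes.

10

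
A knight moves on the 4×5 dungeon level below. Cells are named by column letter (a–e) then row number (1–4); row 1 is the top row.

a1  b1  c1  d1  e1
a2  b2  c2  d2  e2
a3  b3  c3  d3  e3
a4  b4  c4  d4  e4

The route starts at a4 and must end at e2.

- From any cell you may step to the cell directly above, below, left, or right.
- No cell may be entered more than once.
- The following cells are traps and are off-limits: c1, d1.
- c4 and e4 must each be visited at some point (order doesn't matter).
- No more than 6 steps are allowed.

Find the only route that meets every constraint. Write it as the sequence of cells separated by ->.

The budget equals the shortest possible length, so every move has to be on a shortest route through the required cells.
Route from a4: right 4 to e4, up 2 to e2 — 6 moves in all.
Check: all required cells visited; 6 ≤ 6 moves.

a4 -> b4 -> c4 -> d4 -> e4 -> e3 -> e2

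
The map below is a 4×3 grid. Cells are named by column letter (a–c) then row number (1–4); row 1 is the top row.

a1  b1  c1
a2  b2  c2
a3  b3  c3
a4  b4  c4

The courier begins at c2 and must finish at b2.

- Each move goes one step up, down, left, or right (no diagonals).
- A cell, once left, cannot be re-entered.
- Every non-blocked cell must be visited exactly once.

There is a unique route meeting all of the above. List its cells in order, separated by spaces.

Need to visit all 12 open cells exactly once, starting at c2 and ending at b2.
Cell a1 has only two open neighbours (a2 and b1), so the path must pass straight through it: one of those is the cell it's entered from and the other is where it exits.
Route from c2: up to c1, 2× left (reaching a1), 3× down (reaching a4), 2× right (reaching c4), up to c3, left to b3, up to b2 — 11 moves in all.
Check: all 12 open cells covered.

c2 c1 b1 a1 a2 a3 a4 b4 c4 c3 b3 b2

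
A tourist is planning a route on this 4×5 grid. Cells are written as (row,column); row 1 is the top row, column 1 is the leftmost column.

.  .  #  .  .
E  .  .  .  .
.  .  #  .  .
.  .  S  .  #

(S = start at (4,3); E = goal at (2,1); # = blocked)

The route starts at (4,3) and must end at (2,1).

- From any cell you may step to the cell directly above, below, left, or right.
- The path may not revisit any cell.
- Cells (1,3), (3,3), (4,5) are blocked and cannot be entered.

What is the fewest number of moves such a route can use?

The Manhattan distance from (4,3) to (2,1) is |4−2| + |3−1| = 4, so at least 4 moves are needed.
A route of 4 moves achieves this: (4,3) → (4,2) → (3,2) → (2,2) → (2,1).
Since 4 matches the lower bound, it is optimal.

4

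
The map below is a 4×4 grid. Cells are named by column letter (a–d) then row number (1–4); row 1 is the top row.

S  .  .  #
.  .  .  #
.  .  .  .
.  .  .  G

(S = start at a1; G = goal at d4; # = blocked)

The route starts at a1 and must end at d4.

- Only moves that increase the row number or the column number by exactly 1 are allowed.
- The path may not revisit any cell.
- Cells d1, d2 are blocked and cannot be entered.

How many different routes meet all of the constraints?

16

A right/down-only route from a1 to d4 makes exactly 3 down-moves and 3 right-moves in some order.
With no other constraints that would be C(6,3) = 20 routes.
Subtract routes through each blocked cell (inclusion–exclusion for overlaps): − through d1: 1 − through d2: 4 + through d1&d2: 1 → 16.
That gives 16 routes.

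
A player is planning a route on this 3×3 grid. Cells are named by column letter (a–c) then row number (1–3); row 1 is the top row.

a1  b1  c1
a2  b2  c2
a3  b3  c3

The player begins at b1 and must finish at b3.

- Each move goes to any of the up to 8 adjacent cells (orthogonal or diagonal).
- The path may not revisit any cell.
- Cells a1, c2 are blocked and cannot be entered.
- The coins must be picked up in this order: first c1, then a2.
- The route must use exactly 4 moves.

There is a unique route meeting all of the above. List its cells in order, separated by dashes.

The waypoints must appear in the order c1, a2, with no cell reused.
Route from b1: right to c1, down-left to b2, left to a2, down-right to b3 — 4 moves in all.
Check: order respected (c1 at step 1, a2 at step 3); 4 moves as required.

b1 - c1 - b2 - a2 - b3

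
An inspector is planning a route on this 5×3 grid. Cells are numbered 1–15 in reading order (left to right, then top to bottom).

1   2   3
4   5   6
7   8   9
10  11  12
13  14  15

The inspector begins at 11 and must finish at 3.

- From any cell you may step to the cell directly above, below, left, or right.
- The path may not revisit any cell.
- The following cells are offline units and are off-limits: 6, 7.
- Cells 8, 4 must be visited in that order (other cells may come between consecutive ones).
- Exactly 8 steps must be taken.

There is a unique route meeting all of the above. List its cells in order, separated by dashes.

11 - 12 - 9 - 8 - 5 - 4 - 1 - 2 - 3

The waypoints must appear in the order 8, 4, with no cell reused.
Route from 11: right to 12, up to 9, left to 8, up to 5, left to 4, up to 1, 2× right (reaching 3) — 8 moves in all.
Check: order respected (8 at step 3, 4 at step 5); 8 moves as required.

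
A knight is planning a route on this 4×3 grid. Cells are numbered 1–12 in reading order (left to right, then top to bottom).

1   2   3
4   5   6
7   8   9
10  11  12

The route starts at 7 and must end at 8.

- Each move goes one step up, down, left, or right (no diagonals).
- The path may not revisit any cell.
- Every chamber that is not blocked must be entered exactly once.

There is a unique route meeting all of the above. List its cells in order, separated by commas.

7, 10, 11, 12, 9, 6, 3, 2, 1, 4, 5, 8

Need to visit all 12 open cells exactly once, starting at 7 and ending at 8.
Cell 1 has only two open neighbours (4 and 2), so the path must pass straight through it: one of those is the cell it's entered from and the other is where it exits.
Route from 7: down 1 to 10, right 2 to 12, up 3 to 3, left 2 to 1, down 1 to 4, right 1 to 5, down 1 to 8 — 11 moves in all.
Check: all 12 open cells covered.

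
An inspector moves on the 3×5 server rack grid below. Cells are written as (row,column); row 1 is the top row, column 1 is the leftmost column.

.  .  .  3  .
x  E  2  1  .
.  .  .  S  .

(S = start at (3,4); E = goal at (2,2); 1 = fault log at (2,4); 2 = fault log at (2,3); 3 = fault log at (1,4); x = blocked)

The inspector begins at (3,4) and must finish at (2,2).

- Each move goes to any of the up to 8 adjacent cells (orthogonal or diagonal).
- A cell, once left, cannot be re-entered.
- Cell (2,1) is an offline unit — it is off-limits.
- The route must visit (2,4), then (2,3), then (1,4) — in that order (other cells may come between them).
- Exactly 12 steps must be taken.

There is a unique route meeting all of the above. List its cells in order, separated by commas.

(3,4), (3,5), (2,5), (1,5), (2,4), (3,3), (3,2), (2,3), (1,4), (1,3), (1,2), (1,1), (2,2)

The waypoints must appear in the order (2,4), (2,3), (1,4), with no cell reused.
Route from (3,4): right to (3,5), 2× up (reaching (1,5)), 2× down-left (reaching (3,3)), left to (3,2), 2× up-right (reaching (1,4)), 3× left (reaching (1,1)), down-right to (2,2) — 12 moves in all.
Check: order respected (1 at step 4, 2 at step 7, 3 at step 8); 12 moves as required.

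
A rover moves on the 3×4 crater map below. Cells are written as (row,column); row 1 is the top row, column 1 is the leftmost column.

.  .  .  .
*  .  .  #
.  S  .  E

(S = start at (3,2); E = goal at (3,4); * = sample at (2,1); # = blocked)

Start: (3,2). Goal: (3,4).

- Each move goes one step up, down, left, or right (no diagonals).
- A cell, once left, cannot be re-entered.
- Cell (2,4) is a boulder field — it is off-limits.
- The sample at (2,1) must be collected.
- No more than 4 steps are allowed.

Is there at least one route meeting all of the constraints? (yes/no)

Even ignoring the no-revisit rule, getting from (3,2) to (3,4) via (2,1) needs at least 2 + 4 = 6 moves (Manhattan distance per leg), which exceeds the 4-move limit.

no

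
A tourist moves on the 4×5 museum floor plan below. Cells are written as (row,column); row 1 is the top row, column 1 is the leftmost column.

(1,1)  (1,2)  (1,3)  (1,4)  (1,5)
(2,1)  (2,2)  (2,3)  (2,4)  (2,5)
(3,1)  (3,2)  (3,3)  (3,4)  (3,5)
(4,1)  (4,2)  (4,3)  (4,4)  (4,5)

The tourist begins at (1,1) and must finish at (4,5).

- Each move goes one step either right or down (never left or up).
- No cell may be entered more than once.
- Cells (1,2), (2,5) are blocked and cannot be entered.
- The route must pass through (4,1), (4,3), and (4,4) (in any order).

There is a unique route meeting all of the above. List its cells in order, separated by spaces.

(1,1) (2,1) (3,1) (4,1) (4,2) (4,3) (4,4) (4,5)

Moves only go right or down, so the column and row indices never decrease.
Route from (1,1): down 3 to (4,1), right 4 to (4,5) — 7 moves in all.
Check: all required cells visited.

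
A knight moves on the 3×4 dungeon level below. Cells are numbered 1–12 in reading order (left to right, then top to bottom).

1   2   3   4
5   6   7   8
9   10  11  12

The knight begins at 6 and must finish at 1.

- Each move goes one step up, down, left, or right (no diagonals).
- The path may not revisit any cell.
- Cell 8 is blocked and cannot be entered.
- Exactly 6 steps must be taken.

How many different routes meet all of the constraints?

2

Need simple routes of exactly 6 moves from 6 to 1 (Manhattan distance 2, so 2 moves are spent on a detour and 2 undoing it).
Enumerating: 6 10 11 7 3 2 1 | 6 7 11 10 9 5 1.
That gives 2 routes.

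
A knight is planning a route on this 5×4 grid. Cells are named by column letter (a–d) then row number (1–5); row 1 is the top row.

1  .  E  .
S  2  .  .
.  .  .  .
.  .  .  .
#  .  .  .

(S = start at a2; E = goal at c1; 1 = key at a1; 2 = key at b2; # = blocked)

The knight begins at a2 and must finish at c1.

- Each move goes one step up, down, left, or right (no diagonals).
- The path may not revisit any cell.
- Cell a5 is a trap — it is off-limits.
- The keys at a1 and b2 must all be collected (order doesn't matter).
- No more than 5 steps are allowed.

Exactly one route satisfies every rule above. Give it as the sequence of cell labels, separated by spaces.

a2 a1 b1 b2 c2 c1

Any route must reach a1 and b2 and still end at c1 within 5 moves, so the order of the required stops is forced.
Route from a2: up 1 to a1, right 1 to b1, down 1 to b2, right 1 to c2, up 1 to c1 — 5 moves in all.
Check: all required cells visited; 5 ≤ 5 moves.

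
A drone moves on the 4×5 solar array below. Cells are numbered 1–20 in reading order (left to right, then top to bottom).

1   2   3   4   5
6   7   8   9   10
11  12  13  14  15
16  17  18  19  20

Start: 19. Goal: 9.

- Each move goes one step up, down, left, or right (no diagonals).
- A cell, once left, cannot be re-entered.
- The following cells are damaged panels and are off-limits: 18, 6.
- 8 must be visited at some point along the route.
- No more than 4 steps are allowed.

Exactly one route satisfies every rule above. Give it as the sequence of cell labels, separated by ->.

19 -> 14 -> 13 -> 8 -> 9

Any route must reach 8 and still end at 9 within 4 moves, so the order of the required stops is forced.
Route from 19: up to 14, left to 13, up to 8, right to 9 — 4 moves in all.
Check: all required cells visited; 4 ≤ 4 moves.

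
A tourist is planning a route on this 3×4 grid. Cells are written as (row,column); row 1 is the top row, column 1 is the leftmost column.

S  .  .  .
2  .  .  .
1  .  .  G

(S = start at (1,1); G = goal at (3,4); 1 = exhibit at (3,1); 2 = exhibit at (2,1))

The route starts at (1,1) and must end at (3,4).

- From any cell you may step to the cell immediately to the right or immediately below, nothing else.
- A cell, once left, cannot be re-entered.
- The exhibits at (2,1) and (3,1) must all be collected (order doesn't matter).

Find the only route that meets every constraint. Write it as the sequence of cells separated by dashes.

Moves only go right or down, so the column and row indices never decrease.
Route from (1,1): 2× down (reaching (3,1)), 3× right (reaching (3,4)) — 5 moves in all.
Check: all required cells visited.

(1,1) - (2,1) - (3,1) - (3,2) - (3,3) - (3,4)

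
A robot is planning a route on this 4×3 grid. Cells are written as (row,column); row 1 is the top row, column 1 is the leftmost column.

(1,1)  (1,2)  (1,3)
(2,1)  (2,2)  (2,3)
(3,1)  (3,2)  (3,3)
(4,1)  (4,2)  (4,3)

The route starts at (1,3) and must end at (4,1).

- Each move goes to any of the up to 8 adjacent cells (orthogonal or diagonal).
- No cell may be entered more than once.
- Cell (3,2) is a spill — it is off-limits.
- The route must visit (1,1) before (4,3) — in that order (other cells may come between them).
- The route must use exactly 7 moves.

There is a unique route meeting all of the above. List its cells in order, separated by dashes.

The waypoints must appear in the order (1,1), (4,3), with no cell reused.
Route from (1,3): left 2 to (1,1), down-right 2 to (3,3), down 1 to (4,3), left 2 to (4,1) — 7 moves in all.
Check: order respected ((1,1) at step 2, (4,3) at step 5); 7 moves as required.

(1,3) - (1,2) - (1,1) - (2,2) - (3,3) - (4,3) - (4,2) - (4,1)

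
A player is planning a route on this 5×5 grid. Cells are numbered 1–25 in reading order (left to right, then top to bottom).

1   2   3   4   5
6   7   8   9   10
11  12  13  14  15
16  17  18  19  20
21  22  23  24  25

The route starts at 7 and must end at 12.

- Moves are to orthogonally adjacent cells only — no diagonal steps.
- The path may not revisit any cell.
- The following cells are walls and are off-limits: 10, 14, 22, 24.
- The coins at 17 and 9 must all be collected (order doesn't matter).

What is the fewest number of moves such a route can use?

9

Any route passes through 17 and 9 in some order between 7 and 12. Summing Manhattan distances along each leg and taking the cheapest ordering (7 → 9 → 17 → 12) gives a lower bound of 2 + 4 + 1 = 7 moves.
The shortest route satisfying every rule uses 9 moves: 7 → 2 → 3 → 4 → 9 → 8 → 13 → 18 → 17 → 12.
The no-revisit rule (legs can't share cells) pushes the minimum above the 7-move bound; an exhaustive check rules out every length from 7 to 8, leaving 9 as the minimum.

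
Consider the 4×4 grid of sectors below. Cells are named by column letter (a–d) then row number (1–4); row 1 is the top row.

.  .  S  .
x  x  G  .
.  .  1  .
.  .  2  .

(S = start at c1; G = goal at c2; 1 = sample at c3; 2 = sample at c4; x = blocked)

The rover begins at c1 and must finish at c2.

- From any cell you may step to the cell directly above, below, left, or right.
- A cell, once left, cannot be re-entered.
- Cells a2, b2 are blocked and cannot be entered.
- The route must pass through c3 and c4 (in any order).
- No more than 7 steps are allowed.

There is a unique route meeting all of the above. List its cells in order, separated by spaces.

The budget equals the shortest possible length, so every move has to be on a shortest route through the required cells.
Route from c1: right 1 to d1, down 3 to d4, left 1 to c4, up 2 to c2 — 7 moves in all.
Check: all required cells visited; 7 ≤ 7 moves.

c1 d1 d2 d3 d4 c4 c3 c2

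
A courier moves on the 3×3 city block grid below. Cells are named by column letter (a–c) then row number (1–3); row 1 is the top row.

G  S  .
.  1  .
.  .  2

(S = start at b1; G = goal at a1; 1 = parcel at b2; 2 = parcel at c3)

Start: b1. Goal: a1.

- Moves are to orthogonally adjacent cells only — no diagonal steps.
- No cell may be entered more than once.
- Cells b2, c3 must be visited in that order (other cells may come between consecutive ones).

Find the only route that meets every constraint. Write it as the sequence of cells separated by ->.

b1 -> b2 -> c2 -> c3 -> b3 -> a3 -> a2 -> a1

The waypoints must appear in the order b2, c3, with no cell reused.
Route from b1: down to b2, right to c2, down to c3, 2× left (reaching a3), 2× up (reaching a1) — 7 moves in all.
Check: order respected (1 at step 1, 2 at step 3).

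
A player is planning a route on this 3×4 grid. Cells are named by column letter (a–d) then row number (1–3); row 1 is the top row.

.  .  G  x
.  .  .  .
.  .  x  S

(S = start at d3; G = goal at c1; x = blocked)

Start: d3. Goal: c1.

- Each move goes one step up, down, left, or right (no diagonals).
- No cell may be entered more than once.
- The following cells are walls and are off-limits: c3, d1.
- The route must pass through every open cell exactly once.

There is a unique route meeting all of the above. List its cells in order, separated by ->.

d3 -> d2 -> c2 -> b2 -> b3 -> a3 -> a2 -> a1 -> b1 -> c1

Need to visit all 10 open cells exactly once, starting at d3 and ending at c1.
Route from d3: up 1 to d2, left 2 to b2, down 1 to b3, left 1 to a3, up 2 to a1, right 2 to c1 — 9 moves in all.
Check: all 10 open cells covered.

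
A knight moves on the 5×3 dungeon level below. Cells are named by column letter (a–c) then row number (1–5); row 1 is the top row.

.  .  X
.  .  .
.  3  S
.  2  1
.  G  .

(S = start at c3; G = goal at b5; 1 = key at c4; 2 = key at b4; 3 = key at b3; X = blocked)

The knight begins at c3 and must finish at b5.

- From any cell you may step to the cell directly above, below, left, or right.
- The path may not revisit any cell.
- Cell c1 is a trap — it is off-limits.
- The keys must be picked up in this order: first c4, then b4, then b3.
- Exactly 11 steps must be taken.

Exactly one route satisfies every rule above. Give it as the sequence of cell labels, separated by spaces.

The waypoints must appear in the order c4, b4, b3, with no cell reused.
Route from c3: down 1 to c4, left 1 to b4, up 3 to b1, left 1 to a1, down 4 to a5, right 1 to b5 — 11 moves in all.
Check: order respected (1 at step 1, 2 at step 2, 3 at step 3); 11 moves as required.

c3 c4 b4 b3 b2 b1 a1 a2 a3 a4 a5 b5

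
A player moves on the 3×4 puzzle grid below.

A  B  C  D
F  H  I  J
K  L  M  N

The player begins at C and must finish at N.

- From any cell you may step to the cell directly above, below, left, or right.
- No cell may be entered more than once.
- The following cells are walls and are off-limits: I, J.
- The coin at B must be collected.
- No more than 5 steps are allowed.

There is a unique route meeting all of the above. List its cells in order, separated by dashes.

C - B - H - L - M - N

The 5-move cap with required stops at B leaves no slack for detours.
Route from C: left to B, 2× down (reaching L), 2× right (reaching N) — 5 moves in all.
Check: all required cells visited; 5 ≤ 5 moves.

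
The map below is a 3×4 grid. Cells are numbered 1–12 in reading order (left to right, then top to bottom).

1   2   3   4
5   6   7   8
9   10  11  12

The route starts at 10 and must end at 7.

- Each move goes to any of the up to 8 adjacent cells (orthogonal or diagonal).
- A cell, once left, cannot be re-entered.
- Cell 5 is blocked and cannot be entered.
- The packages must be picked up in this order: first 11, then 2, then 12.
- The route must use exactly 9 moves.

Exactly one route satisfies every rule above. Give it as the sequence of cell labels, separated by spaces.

The waypoints must appear in the order 11, 2, 12, with no cell reused.
Route from 10: right 1 to 11, up-left 2 to 1, right 3 to 4, down 2 to 12, up-left 1 to 7 — 9 moves in all.
Check: order respected (11 at step 1, 2 at step 4, 12 at step 8); 9 moves as required.

10 11 6 1 2 3 4 8 12 7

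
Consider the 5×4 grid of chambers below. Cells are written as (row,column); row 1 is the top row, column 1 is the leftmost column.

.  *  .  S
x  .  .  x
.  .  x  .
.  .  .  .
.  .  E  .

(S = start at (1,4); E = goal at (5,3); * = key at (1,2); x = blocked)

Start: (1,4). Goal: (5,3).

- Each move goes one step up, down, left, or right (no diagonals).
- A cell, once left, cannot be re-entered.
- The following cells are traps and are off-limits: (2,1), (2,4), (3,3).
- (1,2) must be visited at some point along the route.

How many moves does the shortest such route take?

7

Any route passes through (1,2) somewhere between (1,4) and (5,3). Summing Manhattan distances along the two legs ((1,4) → (1,2) → (5,3)) gives a lower bound of 2 + 5 = 7 moves.
A route of 7 moves achieves this: (1,4) → (1,3) → (1,2) → (2,2) → (3,2) → (4,2) → (5,2) → (5,3).
Since 7 matches the lower bound, it is optimal.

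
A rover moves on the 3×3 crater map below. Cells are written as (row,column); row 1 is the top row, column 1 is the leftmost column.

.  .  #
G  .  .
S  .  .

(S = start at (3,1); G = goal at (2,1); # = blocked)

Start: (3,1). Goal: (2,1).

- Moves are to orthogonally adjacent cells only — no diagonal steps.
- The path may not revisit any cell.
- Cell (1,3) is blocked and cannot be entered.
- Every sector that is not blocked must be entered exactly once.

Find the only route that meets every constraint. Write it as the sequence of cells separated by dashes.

Need to visit all 8 open cells exactly once, starting at (3,1) and ending at (2,1).
Cell (2,3) has only two open neighbours ((3,3) and (2,2)), so the path must pass straight through it: one of those is the cell it's entered from and the other is where it exits.
Route from (3,1): right 2 to (3,3), up 1 to (2,3), left 1 to (2,2), up 1 to (1,2), left 1 to (1,1), down 1 to (2,1) — 7 moves in all.
Check: all 8 open cells covered.

(3,1) - (3,2) - (3,3) - (2,3) - (2,2) - (1,2) - (1,1) - (2,1)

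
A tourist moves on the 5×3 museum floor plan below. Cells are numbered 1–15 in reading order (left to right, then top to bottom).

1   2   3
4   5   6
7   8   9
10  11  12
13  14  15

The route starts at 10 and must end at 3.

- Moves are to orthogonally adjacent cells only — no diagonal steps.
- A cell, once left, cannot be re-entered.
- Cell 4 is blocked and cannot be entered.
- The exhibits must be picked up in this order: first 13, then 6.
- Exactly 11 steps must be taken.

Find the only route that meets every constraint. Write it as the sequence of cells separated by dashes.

10 - 13 - 14 - 15 - 12 - 11 - 8 - 9 - 6 - 5 - 2 - 3

The waypoints must appear in the order 13, 6, with no cell reused.
Route from 10: down to 13, 2× right (reaching 15), up to 12, left to 11, up to 8, right to 9, up to 6, left to 5, up to 2, right to 3 — 11 moves in all.
Check: order respected (13 at step 1, 6 at step 8); 11 moves as required.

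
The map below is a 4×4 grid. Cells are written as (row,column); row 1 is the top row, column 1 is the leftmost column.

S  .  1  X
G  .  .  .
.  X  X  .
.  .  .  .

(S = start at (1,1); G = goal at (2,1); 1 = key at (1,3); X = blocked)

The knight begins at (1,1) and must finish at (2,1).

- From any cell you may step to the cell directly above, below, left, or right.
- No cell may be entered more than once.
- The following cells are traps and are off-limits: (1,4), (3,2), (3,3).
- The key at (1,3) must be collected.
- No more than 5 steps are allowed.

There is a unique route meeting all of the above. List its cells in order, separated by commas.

Any route must reach (1,3) and still end at (2,1) within 5 moves, so the order of the required stops is forced.
Route from (1,1): right 2 to (1,3), down 1 to (2,3), left 2 to (2,1) — 5 moves in all.
Check: all required cells visited; 5 ≤ 5 moves.

(1,1), (1,2), (1,3), (2,3), (2,2), (2,1)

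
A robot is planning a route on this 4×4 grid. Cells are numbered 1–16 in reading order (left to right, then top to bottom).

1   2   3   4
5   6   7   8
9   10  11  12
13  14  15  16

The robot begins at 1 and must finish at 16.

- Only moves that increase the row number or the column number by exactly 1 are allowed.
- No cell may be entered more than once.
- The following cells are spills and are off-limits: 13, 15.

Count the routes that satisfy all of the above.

A right/down-only route from 1 to 16 makes exactly 3 down-moves and 3 right-moves in some order.
With no other constraints that would be C(6,3) = 20 routes.
Subtract routes through each blocked cell (inclusion–exclusion for overlaps): − through 13: 1 − through 15: 10 + through 13&15: 1 → 10.
That gives 10 routes.

10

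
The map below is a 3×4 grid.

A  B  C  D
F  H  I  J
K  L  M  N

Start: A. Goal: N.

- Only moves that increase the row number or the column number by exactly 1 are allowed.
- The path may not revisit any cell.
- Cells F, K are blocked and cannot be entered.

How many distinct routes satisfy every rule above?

A right/down-only route from A to N makes exactly 2 down-moves and 3 right-moves in some order.
With no other constraints that would be C(5,2) = 10 routes.
Subtract routes through each blocked cell (inclusion–exclusion for overlaps): − through F: 4 − through K: 1 + through F&K: 1 → 6.
That gives 6 routes.

6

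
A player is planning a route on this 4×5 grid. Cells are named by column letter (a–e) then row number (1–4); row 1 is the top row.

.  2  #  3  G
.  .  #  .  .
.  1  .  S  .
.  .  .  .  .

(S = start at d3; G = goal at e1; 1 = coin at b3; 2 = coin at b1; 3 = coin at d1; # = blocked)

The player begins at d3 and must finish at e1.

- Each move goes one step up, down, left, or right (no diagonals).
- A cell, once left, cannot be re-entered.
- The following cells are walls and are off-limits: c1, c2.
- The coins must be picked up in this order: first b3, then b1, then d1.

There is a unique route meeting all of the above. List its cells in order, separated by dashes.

d3 - c3 - b3 - b2 - b1 - a1 - a2 - a3 - a4 - b4 - c4 - d4 - e4 - e3 - e2 - d2 - d1 - e1

The waypoints must appear in the order b3, b1, d1, with no cell reused.
Route from d3: 2× left (reaching b3), 2× up (reaching b1), left to a1, 3× down (reaching a4), 4× right (reaching e4), 2× up (reaching e2), left to d2, up to d1, right to e1 — 17 moves in all.
Check: order respected (1 at step 2, 2 at step 4, 3 at step 16).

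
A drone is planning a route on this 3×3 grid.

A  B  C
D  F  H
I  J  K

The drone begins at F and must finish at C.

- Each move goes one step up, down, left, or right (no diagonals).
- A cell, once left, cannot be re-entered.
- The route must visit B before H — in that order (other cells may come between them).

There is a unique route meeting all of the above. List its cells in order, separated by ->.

The waypoints must appear in the order B, H, with no cell reused.
Route from F: up 1 to B, left 1 to A, down 2 to I, right 2 to K, up 2 to C — 8 moves in all.
Check: order respected (B at step 1, H at step 7).

F -> B -> A -> D -> I -> J -> K -> H -> C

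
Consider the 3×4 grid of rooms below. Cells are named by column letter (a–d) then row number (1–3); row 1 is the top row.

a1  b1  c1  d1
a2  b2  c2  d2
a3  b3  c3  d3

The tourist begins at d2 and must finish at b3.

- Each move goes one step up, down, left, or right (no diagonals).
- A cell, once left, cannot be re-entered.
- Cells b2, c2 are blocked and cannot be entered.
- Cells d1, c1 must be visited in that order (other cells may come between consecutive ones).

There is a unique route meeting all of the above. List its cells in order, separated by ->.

d2 -> d1 -> c1 -> b1 -> a1 -> a2 -> a3 -> b3

The waypoints must appear in the order d1, c1, with no cell reused.
Route from d2: up to d1, 3× left (reaching a1), 2× down (reaching a3), right to b3 — 7 moves in all.
Check: order respected (d1 at step 1, c1 at step 2).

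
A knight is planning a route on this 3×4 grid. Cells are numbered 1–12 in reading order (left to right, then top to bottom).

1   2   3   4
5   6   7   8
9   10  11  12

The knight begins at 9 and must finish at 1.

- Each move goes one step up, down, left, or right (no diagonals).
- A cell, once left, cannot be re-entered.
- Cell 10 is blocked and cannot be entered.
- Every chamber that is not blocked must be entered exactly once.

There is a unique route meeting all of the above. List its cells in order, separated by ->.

9 -> 5 -> 6 -> 7 -> 11 -> 12 -> 8 -> 4 -> 3 -> 2 -> 1

Need to visit all 11 open cells exactly once, starting at 9 and ending at 1.
Route from 9: up to 5, 2× right (reaching 7), down to 11, right to 12, 2× up (reaching 4), 3× left (reaching 1) — 10 moves in all.
Check: all 11 open cells covered.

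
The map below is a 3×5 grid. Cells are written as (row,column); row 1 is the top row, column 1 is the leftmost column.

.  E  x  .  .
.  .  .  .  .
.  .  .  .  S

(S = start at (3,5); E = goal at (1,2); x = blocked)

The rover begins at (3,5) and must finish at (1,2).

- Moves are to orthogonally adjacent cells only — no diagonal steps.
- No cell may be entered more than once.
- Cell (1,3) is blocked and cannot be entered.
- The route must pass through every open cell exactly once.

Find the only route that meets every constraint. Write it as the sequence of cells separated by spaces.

(3,5) (2,5) (1,5) (1,4) (2,4) (3,4) (3,3) (2,3) (2,2) (3,2) (3,1) (2,1) (1,1) (1,2)

Need to visit all 14 open cells exactly once, starting at (3,5) and ending at (1,2).
Cell (1,5) has only two open neighbours ((2,5) and (1,4)), so the path must pass straight through it: one of those is the cell it's entered from and the other is where it exits.
Route from (3,5): 2× up (reaching (1,5)), left to (1,4), 2× down (reaching (3,4)), left to (3,3), up to (2,3), left to (2,2), down to (3,2), left to (3,1), 2× up (reaching (1,1)), right to (1,2) — 13 moves in all.
Check: all 14 open cells covered.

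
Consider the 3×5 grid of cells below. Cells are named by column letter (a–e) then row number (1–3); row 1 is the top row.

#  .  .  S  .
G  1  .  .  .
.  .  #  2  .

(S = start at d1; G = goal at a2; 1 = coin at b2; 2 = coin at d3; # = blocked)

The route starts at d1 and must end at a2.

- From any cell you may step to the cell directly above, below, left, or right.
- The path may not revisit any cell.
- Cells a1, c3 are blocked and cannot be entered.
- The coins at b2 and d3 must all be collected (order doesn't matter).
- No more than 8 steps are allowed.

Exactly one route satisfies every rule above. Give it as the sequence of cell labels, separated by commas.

d1, e1, e2, e3, d3, d2, c2, b2, a2

The budget equals the shortest possible length, so every move has to be on a shortest route through the required cells.
Route from d1: right 1 to e1, down 2 to e3, left 1 to d3, up 1 to d2, left 3 to a2 — 8 moves in all.
Check: all required cells visited; 8 ≤ 8 moves.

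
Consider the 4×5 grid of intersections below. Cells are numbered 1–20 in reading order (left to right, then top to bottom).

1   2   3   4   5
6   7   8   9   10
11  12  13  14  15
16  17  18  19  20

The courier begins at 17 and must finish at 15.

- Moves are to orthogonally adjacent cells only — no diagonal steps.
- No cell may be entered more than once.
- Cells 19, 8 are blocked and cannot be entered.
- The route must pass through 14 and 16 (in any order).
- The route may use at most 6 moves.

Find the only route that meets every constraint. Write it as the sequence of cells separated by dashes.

17 - 16 - 11 - 12 - 13 - 14 - 15

The 6-move cap with required stops at 14, 16 leaves no slack for detours.
Route from 17: left to 16, up to 11, 4× right (reaching 15) — 6 moves in all.
Check: all required cells visited; 6 ≤ 6 moves.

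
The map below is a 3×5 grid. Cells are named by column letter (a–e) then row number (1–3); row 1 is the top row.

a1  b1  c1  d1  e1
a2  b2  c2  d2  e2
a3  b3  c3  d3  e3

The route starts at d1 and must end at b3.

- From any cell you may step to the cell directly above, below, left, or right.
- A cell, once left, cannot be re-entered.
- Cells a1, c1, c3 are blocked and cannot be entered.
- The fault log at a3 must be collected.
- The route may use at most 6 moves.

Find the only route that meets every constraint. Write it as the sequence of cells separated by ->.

d1 -> d2 -> c2 -> b2 -> a2 -> a3 -> b3

Any route must reach a3 and still end at b3 within 6 moves, so the order of the required stops is forced.
Route from d1: down to d2, 3× left (reaching a2), down to a3, right to b3 — 6 moves in all.
Check: all required cells visited; 6 ≤ 6 moves.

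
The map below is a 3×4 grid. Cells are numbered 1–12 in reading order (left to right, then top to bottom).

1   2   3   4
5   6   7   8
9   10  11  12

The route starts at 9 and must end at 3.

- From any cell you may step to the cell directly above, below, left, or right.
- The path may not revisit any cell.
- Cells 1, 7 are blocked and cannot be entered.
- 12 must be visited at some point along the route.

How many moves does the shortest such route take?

6

Any route passes through 12 somewhere between 9 and 3. Summing Manhattan distances along the two legs (9 → 12 → 3) gives a lower bound of 3 + 3 = 6 moves.
A route of 6 moves achieves this: 9 → 10 → 11 → 12 → 8 → 4 → 3.
Since 6 matches the lower bound, it is optimal.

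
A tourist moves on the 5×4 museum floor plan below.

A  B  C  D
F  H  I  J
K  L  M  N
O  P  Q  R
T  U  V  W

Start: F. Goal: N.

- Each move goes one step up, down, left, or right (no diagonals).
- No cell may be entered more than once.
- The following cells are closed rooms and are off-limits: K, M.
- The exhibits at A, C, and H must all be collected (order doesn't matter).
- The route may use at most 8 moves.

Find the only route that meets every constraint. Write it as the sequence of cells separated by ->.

The budget equals the shortest possible length, so every move has to be on a shortest route through the required cells.
Route from F: up 1 to A, right 1 to B, down 1 to H, right 1 to I, up 1 to C, right 1 to D, down 2 to N — 8 moves in all.
Check: all required cells visited; 8 ≤ 8 moves.

F -> A -> B -> H -> I -> C -> D -> J -> N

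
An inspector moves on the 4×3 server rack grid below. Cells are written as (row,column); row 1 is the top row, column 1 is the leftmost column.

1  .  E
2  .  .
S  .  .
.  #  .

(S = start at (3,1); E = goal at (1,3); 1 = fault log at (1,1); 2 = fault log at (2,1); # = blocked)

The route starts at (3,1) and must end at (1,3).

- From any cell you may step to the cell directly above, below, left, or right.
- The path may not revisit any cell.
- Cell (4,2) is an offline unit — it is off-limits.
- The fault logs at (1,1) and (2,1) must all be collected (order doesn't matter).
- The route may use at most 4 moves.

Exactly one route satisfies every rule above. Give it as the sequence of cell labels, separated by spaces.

The budget equals the shortest possible length, so every move has to be on a shortest route through the required cells.
Route from (3,1): up 2 to (1,1), right 2 to (1,3) — 4 moves in all.
Check: all required cells visited; 4 ≤ 4 moves.

(3,1) (2,1) (1,1) (1,2) (1,3)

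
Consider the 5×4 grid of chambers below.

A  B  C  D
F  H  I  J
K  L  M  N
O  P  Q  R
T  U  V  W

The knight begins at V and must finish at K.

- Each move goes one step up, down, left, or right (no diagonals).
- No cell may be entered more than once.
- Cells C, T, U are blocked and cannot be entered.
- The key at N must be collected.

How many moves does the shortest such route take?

6

Any route passes through N somewhere between V and K. Summing Manhattan distances along the two legs (V → N → K) gives a lower bound of 3 + 3 = 6 moves.
A route of 6 moves achieves this: V → Q → R → N → M → L → K.
Since 6 matches the lower bound, it is optimal.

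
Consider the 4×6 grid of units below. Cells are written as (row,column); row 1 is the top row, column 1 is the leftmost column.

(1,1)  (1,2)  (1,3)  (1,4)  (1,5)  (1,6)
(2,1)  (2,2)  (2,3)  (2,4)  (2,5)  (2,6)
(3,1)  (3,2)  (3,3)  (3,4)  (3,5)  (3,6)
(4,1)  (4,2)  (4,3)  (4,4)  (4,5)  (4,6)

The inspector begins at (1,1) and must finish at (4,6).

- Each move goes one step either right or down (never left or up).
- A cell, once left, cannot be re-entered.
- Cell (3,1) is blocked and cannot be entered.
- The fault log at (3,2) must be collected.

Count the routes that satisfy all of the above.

A right/down-only route from (1,1) to (4,6) makes exactly 3 down-moves and 5 right-moves in some order.
With no other constraints that would be C(8,3) = 56 routes.
Split at (3,2) and multiply the segment counts (each segment already excludes blocked cells): (1,1)→(3,2): 2; (3,2)→(4,6): 5; product = 10.
That gives 10 routes.

10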